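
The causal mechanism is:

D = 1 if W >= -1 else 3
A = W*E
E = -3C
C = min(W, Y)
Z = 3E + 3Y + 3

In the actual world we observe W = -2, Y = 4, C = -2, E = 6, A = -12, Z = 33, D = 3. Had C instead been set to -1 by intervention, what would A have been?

-6

do(C=-1) replaces the equation C = min(W, Y) with the constant C = -1.
E = -3C  [with C=-1]  = 3
A = W*E  [with W=-2, E=3]  = -6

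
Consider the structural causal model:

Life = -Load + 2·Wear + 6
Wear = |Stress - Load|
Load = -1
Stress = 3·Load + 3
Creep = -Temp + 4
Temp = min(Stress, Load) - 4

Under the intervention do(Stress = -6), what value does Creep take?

Under do(Stress=-6), the mechanism Stress = 3·Load + 3 is discarded; Stress is fixed at -6.
Temp = min(Stress, Load) - 4  [with Stress=-6, Load=-1]  = -10
Creep = -Temp + 4  [with Temp=-10]  = 14

14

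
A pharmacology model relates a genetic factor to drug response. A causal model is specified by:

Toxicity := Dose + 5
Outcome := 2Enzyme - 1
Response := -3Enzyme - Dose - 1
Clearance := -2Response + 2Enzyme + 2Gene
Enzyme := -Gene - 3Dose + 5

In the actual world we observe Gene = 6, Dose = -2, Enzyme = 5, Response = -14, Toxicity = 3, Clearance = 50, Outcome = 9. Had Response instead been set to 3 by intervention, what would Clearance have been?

16

Under do(Response=3), the mechanism Response := -3Enzyme - Dose - 1 is discarded; Response is fixed at 3.
Enzyme = -Gene - 3Dose + 5  [with Gene=6, Dose=-2]  = 5
Clearance = -2Response + 2Enzyme + 2Gene  [with Response=3, Enzyme=5, Gene=6]  = 16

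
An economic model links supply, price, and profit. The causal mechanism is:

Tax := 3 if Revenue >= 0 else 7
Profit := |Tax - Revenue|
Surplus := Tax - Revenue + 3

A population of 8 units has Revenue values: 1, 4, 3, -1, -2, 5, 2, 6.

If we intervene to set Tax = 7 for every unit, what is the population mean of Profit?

Under do(Tax=7), Tax's equation is replaced by Tax=7 for every unit. Per-unit Profit: 6, 3, 4, 8, 9, 2, 5, 1. Mean = 4.75.

4.75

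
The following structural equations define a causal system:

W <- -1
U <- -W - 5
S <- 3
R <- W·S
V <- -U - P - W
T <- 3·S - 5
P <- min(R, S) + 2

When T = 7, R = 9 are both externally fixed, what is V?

Under do(T = 7, R = 9), each intervened variable's structural equation is replaced by its fixed value.
U = -W - 5  [with W=-1]  = -4
P = min(R, S) + 2  [with R=9, S=3]  = 5
V = -U - P - W  [with U=-4, P=5, W=-1]  = 0

0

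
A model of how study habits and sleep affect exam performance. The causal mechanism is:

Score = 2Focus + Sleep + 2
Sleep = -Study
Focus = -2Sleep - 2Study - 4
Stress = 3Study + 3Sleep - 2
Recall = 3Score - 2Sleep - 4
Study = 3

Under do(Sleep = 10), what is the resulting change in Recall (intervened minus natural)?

-143

Under do(Sleep=10), the mechanism Sleep = -Study is discarded; Sleep is fixed at 10.
Focus = -2Sleep - 2Study - 4  [with Sleep=10, Study=3]  = -30
Score = 2Focus + Sleep + 2  [with Focus=-30, Sleep=10]  = -48
Recall = 3Score - 2Sleep - 4  [with Score=-48, Sleep=10]  = -168
Without intervention: Sleep = -Study  [with Study=3]  = -3; Focus = -2Sleep - 2Study - 4  [with Sleep=-3, Study=3]  = -4; Score = 2Focus + Sleep + 2  [with Focus=-4, Sleep=-3]  = -9; Recall = 3Score - 2Sleep - 4  [with Score=-9, Sleep=-3]  = -25.
Change = -168 − (-25) = -143.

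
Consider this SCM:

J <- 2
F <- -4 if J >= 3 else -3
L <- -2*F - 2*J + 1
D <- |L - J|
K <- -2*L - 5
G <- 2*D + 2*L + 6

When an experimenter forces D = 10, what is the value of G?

Under do(D=10), the mechanism D <- |L - J| is discarded; D is fixed at 10.
F = -4 if J >= 3 else -3  [with J=2]  = -3
L = -2*F - 2*J + 1  [with F=-3, J=2]  = 3
G = 2*D + 2*L + 6  [with D=10, L=3]  = 32

32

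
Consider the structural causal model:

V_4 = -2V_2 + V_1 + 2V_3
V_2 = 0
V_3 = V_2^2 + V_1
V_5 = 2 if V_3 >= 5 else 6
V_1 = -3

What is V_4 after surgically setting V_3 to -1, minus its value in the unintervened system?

4

The intervention breaks the incoming arrows to V_3: V_3 = V_2^2 + V_1 no longer applies, and V_3 = -1.
V_4 = -2V_2 + V_1 + 2V_3  [with V_2=0, V_1=-3, V_3=-1]  = -5
Without intervention: V_3 = V_2^2 + V_1  [with V_2=0, V_1=-3]  = -3; V_4 = -2V_2 + V_1 + 2V_3  [with V_2=0, V_1=-3, V_3=-3]  = -9.
Change = -5 − (-9) = 4.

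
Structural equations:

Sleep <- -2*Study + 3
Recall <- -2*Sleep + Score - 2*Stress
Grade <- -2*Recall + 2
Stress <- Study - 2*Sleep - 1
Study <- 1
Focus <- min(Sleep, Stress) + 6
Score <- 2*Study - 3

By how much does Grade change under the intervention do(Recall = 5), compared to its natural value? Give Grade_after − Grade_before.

Intervening sets Recall = 5 and removes its equation (Recall <- -2*Sleep + Score - 2*Stress).
Grade = -2*Recall + 2  [with Recall=5]  = -8
Without intervention: Sleep = -2*Study + 3  [with Study=1]  = 1; Stress = Study - 2*Sleep - 1  [with Study=1, Sleep=1]  = -2; Score = 2*Study - 3  [with Study=1]  = -1; Recall = -2*Sleep + Score - 2*Stress  [with Sleep=1, Score=-1, Stress=-2]  = 1; Grade = -2*Recall + 2  [with Recall=1]  = 0.
Change = -8 − 0 = -8.

-8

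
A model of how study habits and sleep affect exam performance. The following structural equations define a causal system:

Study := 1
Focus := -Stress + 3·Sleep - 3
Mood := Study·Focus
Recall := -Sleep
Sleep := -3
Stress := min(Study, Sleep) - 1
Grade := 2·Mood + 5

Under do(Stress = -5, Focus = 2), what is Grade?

Under do(Stress = -5, Focus = 2), each intervened variable's structural equation is replaced by its fixed value.
Mood = Study·Focus  [with Study=1, Focus=2]  = 2
Grade = 2·Mood + 5  [with Mood=2]  = 9

9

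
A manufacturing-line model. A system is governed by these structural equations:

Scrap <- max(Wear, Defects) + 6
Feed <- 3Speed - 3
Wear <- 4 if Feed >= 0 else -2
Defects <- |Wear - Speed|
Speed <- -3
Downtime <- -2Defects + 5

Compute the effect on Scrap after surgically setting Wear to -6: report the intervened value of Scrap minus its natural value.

2

do(Wear=-6) replaces the equation Wear <- 4 if Feed >= 0 else -2 with the constant Wear = -6.
Defects = |Wear - Speed|  [with Wear=-6, Speed=-3]  = 3
Scrap = max(Wear, Defects) + 6  [with Wear=-6, Defects=3]  = 9
Without intervention: Feed = 3Speed - 3  [with Speed=-3]  = -12; Wear = 4 if Feed >= 0 else -2  [with Feed=-12]  = -2; Defects = |Wear - Speed|  [with Wear=-2, Speed=-3]  = 1; Scrap = max(Wear, Defects) + 6  [with Wear=-2, Defects=1]  = 7.
Change = 9 − 7 = 2.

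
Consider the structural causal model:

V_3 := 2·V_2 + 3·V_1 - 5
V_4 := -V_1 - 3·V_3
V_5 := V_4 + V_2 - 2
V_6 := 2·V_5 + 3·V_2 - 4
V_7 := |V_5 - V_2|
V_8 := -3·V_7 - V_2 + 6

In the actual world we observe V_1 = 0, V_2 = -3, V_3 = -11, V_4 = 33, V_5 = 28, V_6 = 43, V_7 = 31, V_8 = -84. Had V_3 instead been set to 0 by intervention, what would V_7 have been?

The intervention breaks the incoming arrows to V_3: V_3 := 2·V_2 + 3·V_1 - 5 no longer applies, and V_3 = 0.
V_4 = -V_1 - 3·V_3  [with V_1=0, V_3=0]  = 0
V_5 = V_4 + V_2 - 2  [with V_4=0, V_2=-3]  = -5
V_7 = |V_5 - V_2|  [with V_5=-5, V_2=-3]  = 2

2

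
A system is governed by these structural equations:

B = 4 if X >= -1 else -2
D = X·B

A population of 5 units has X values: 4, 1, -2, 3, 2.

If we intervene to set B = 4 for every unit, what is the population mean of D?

6.4

The intervention sets B=4 in all 5 units regardless of X. Recomputing D per unit gives 16, 4, -8, 12, 8; average 6.4.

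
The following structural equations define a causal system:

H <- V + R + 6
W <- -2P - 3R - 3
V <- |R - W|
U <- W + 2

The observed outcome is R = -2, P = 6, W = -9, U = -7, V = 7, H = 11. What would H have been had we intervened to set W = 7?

The intervention breaks the incoming arrows to W: W <- -2P - 3R - 3 no longer applies, and W = 7.
V = |R - W|  [with R=-2, W=7]  = 9
H = V + R + 6  [with V=9, R=-2]  = 13

13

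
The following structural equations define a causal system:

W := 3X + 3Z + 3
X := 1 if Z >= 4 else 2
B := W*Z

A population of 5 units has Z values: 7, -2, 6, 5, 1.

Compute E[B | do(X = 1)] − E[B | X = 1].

-56.6

Under do(X=1), X's equation is replaced by X=1 for every unit. Per-unit B: 189, 0, 144, 105, 9. Mean = 89.4.
Observing X=1 restricts to units where X's equation naturally yields 1: Z ∈ {7, 6, 5}. In that subpopulation B = 189, 144, 105, mean 146.
Difference = 89.4 − 146 = -56.6.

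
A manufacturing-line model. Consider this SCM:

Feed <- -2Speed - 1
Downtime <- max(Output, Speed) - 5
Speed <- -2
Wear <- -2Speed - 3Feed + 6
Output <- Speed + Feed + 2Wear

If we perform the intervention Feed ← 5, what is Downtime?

-7

do(Feed=5) replaces the equation Feed <- -2Speed - 1 with the constant Feed = 5.
Wear = -2Speed - 3Feed + 6  [with Speed=-2, Feed=5]  = -5
Output = Speed + Feed + 2Wear  [with Speed=-2, Feed=5, Wear=-5]  = -7
Downtime = max(Output, Speed) - 5  [with Output=-7, Speed=-2]  = -7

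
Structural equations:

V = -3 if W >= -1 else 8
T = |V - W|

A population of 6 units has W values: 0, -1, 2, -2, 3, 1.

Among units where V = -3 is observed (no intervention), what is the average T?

4

E[T|V=-3] averages over only the 5 units with V=-3 (W = 0, -1, 2, 3, 1): T = 3, 2, 5, 6, 4, mean 4.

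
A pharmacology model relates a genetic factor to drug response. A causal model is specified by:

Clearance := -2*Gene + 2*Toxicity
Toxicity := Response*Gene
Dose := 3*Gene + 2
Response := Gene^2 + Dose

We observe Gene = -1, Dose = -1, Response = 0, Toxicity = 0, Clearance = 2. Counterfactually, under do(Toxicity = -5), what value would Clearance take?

Intervening sets Toxicity = -5 and removes its equation (Toxicity := Response*Gene).
Clearance = -2*Gene + 2*Toxicity  [with Gene=-1, Toxicity=-5]  = -8

-8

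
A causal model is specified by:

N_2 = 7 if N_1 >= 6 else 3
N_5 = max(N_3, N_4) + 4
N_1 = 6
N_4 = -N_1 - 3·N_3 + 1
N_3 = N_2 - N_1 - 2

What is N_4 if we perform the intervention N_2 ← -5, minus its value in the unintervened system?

36

Under do(N_2=-5), the mechanism N_2 = 7 if N_1 >= 6 else 3 is discarded; N_2 is fixed at -5.
N_3 = N_2 - N_1 - 2  [with N_2=-5, N_1=6]  = -13
N_4 = -N_1 - 3·N_3 + 1  [with N_1=6, N_3=-13]  = 34
Without intervention: N_2 = 7 if N_1 >= 6 else 3  [with N_1=6]  = 7; N_3 = N_2 - N_1 - 2  [with N_2=7, N_1=6]  = -1; N_4 = -N_1 - 3·N_3 + 1  [with N_1=6, N_3=-1]  = -2.
Change = 34 − (-2) = 36.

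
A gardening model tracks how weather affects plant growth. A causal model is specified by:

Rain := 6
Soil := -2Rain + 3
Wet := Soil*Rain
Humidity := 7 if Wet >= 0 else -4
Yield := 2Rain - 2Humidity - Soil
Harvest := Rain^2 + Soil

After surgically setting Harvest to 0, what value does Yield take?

do(Harvest=0) replaces the equation Harvest := Rain^2 + Soil with the constant Harvest = 0.
Since Yield is not a descendant of the intervened variable, it is unaffected.
Soil = -2Rain + 3  [with Rain=6]  = -9
Wet = Soil*Rain  [with Soil=-9, Rain=6]  = -54
Humidity = 7 if Wet >= 0 else -4  [with Wet=-54]  = -4
Yield = 2Rain - 2Humidity - Soil  [with Rain=6, Humidity=-4, Soil=-9]  = 29

29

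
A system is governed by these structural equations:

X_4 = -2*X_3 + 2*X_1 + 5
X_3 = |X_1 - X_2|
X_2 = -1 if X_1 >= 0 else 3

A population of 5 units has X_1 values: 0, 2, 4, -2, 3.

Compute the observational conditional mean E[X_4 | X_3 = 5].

E[X_4|X_3=5] averages over only the 2 units with X_3=5 (X_1 = 4, -2): X_4 = 3, -9, mean -3.

-3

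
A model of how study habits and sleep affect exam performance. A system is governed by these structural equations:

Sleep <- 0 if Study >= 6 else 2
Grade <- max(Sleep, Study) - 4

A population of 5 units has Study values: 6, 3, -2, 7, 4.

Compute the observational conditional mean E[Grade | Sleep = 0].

2.5

Conditioning on Sleep=0 selects the 2 unit(s) with Study ∈ {6, 7}. Their Grade values: 2, 3. Mean = 2.5.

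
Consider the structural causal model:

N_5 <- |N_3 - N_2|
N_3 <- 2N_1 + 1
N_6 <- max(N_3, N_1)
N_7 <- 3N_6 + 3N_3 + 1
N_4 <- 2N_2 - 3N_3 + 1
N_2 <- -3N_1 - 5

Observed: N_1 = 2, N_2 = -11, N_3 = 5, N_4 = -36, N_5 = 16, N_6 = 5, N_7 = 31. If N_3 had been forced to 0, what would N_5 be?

do(N_3=0) replaces the equation N_3 <- 2N_1 + 1 with the constant N_3 = 0.
N_2 = -3N_1 - 5  [with N_1=2]  = -11
N_5 = |N_3 - N_2|  [with N_3=0, N_2=-11]  = 11

11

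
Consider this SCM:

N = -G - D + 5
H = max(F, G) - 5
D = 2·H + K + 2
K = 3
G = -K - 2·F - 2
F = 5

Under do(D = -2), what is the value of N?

22

The intervention breaks the incoming arrows to D: D = 2·H + K + 2 no longer applies, and D = -2.
G = -K - 2·F - 2  [with K=3, F=5]  = -15
N = -G - D + 5  [with G=-15, D=-2]  = 22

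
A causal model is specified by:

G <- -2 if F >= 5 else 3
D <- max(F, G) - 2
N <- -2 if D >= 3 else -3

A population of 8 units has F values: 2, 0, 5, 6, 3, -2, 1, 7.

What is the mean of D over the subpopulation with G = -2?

E[D|G=-2] averages over only the 3 units with G=-2 (F = 5, 6, 7): D = 3, 4, 5, mean 4.

4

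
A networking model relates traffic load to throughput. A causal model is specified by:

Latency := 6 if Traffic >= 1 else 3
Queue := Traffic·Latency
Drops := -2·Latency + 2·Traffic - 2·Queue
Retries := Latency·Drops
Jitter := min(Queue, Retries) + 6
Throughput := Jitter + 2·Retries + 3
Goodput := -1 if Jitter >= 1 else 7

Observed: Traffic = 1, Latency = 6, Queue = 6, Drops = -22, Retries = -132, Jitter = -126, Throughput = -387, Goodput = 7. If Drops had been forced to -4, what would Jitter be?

Under do(Drops=-4), the mechanism Drops := -2·Latency + 2·Traffic - 2·Queue is discarded; Drops is fixed at -4.
Latency = 6 if Traffic >= 1 else 3  [with Traffic=1]  = 6
Queue = Traffic·Latency  [with Traffic=1, Latency=6]  = 6
Retries = Latency·Drops  [with Latency=6, Drops=-4]  = -24
Jitter = min(Queue, Retries) + 6  [with Queue=6, Retries=-24]  = -18

-18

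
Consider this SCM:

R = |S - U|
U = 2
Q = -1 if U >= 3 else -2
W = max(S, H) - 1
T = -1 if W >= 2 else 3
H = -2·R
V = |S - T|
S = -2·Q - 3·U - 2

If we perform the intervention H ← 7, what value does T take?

Under do(H=7), the mechanism H = -2·R is discarded; H is fixed at 7.
Q = -1 if U >= 3 else -2  [with U=2]  = -2
S = -2·Q - 3·U - 2  [with Q=-2, U=2]  = -4
W = max(S, H) - 1  [with S=-4, H=7]  = 6
T = -1 if W >= 2 else 3  [with W=6]  = -1

-1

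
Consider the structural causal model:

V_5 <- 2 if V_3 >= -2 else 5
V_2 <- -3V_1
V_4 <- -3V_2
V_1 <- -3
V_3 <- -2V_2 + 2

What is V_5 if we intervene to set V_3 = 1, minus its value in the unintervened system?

do(V_3=1) replaces the equation V_3 <- -2V_2 + 2 with the constant V_3 = 1.
V_5 = 2 if V_3 >= -2 else 5  [with V_3=1]  = 2
Without intervention: V_2 = -3V_1  [with V_1=-3]  = 9; V_3 = -2V_2 + 2  [with V_2=9]  = -16; V_5 = 2 if V_3 >= -2 else 5  [with V_3=-16]  = 5.
Change = 2 − 5 = -3.

-3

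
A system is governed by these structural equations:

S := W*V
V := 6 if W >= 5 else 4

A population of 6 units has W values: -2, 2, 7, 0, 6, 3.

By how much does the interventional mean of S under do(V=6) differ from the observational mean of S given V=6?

Under do(V=6), V's equation is replaced by V=6 for every unit. Per-unit S: -12, 12, 42, 0, 36, 18. Mean = 16.
Conditioning on V=6 selects the 2 unit(s) with W ∈ {7, 6}. Their S values: 42, 36. Mean = 39.
Difference = 16 − 39 = -23.

-23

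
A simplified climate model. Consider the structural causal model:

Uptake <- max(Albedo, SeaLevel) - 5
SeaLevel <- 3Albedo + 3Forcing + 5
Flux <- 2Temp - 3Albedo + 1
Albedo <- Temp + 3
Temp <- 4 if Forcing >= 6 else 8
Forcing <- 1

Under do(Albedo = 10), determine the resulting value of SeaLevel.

The intervention breaks the incoming arrows to Albedo: Albedo <- Temp + 3 no longer applies, and Albedo = 10.
SeaLevel = 3Albedo + 3Forcing + 5  [with Albedo=10, Forcing=1]  = 38

38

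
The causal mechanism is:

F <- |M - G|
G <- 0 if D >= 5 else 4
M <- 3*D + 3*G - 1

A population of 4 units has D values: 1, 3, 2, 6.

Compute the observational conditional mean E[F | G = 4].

E[F|G=4] averages over only the 3 units with G=4 (D = 1, 3, 2): F = 10, 16, 13, mean 13.

13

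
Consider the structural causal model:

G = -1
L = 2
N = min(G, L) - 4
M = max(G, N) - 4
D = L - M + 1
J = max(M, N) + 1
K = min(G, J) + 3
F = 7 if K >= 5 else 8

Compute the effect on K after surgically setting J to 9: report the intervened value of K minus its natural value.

Intervening sets J = 9 and removes its equation (J = max(M, N) + 1).
K = min(G, J) + 3  [with G=-1, J=9]  = 2
Without intervention: N = min(G, L) - 4  [with G=-1, L=2]  = -5; M = max(G, N) - 4  [with G=-1, N=-5]  = -5; J = max(M, N) + 1  [with M=-5, N=-5]  = -4; K = min(G, J) + 3  [with G=-1, J=-4]  = -1.
Change = 2 − (-1) = 3.

3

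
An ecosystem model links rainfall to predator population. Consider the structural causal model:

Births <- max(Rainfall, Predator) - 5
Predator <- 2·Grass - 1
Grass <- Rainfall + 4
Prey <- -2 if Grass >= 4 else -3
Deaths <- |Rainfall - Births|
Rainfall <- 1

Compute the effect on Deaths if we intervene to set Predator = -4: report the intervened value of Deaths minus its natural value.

Under do(Predator=-4), the mechanism Predator <- 2·Grass - 1 is discarded; Predator is fixed at -4.
Births = max(Rainfall, Predator) - 5  [with Rainfall=1, Predator=-4]  = -4
Deaths = |Rainfall - Births|  [with Rainfall=1, Births=-4]  = 5
Without intervention: Grass = Rainfall + 4  [with Rainfall=1]  = 5; Predator = 2·Grass - 1  [with Grass=5]  = 9; Births = max(Rainfall, Predator) - 5  [with Rainfall=1, Predator=9]  = 4; Deaths = |Rainfall - Births|  [with Rainfall=1, Births=4]  = 3.
Change = 5 − 3 = 2.

2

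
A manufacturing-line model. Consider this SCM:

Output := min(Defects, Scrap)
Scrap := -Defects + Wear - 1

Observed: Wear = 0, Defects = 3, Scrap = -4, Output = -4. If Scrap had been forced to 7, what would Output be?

3

The intervention breaks the incoming arrows to Scrap: Scrap := -Defects + Wear - 1 no longer applies, and Scrap = 7.
Output = min(Defects, Scrap)  [with Defects=3, Scrap=7]  = 3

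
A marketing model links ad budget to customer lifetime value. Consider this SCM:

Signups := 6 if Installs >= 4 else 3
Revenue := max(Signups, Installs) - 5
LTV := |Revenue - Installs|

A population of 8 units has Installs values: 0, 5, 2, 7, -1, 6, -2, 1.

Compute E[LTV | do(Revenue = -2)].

The intervention sets Revenue=-2 in all 8 units regardless of Installs. Recomputing LTV per unit gives 2, 7, 4, 9, 1, 8, 0, 3; average 4.25.

4.25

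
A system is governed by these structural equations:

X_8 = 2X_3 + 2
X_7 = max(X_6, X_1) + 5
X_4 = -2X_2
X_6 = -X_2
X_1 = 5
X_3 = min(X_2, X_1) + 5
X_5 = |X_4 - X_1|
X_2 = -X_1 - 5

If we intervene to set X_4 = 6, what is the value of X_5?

1

Intervening sets X_4 = 6 and removes its equation (X_4 = -2X_2).
X_5 = |X_4 - X_1|  [with X_4=6, X_1=5]  = 1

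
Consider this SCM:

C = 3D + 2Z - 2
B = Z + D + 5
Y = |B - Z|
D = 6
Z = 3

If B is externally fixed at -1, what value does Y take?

do(B=-1) replaces the equation B = Z + D + 5 with the constant B = -1.
Y = |B - Z|  [with B=-1, Z=3]  = 4

4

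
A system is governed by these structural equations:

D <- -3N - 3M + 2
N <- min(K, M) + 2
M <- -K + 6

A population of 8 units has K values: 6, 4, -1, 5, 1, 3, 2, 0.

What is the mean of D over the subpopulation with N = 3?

E[D|N=3] averages over only the 2 units with N=3 (K = 5, 1): D = -10, -22, mean -16.

-16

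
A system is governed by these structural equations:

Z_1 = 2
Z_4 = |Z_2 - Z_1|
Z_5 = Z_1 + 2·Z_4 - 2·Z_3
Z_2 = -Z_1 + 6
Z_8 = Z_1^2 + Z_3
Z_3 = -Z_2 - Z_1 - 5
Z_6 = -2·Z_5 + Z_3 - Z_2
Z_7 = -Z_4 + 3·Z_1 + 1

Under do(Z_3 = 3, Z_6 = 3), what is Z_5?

0

The joint intervention fixes Z_3 = 3, Z_6 = 3, removing each variable's own equation.
Z_2 = -Z_1 + 6  [with Z_1=2]  = 4
Z_4 = |Z_2 - Z_1|  [with Z_2=4, Z_1=2]  = 2
Z_5 = Z_1 + 2·Z_4 - 2·Z_3  [with Z_1=2, Z_4=2, Z_3=3]  = 0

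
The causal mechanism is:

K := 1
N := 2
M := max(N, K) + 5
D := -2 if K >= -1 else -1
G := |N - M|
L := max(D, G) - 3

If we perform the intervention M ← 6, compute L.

1

The intervention breaks the incoming arrows to M: M := max(N, K) + 5 no longer applies, and M = 6.
D = -2 if K >= -1 else -1  [with K=1]  = -2
G = |N - M|  [with N=2, M=6]  = 4
L = max(D, G) - 3  [with D=-2, G=4]  = 1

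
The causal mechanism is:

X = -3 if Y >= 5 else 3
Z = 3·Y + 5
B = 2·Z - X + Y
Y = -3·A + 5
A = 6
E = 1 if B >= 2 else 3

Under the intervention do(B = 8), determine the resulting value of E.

1

The intervention breaks the incoming arrows to B: B = 2·Z - X + Y no longer applies, and B = 8.
E = 1 if B >= 2 else 3  [with B=8]  = 1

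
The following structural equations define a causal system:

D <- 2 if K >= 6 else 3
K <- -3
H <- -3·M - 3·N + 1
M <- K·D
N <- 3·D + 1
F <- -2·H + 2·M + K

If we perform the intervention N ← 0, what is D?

3

Under do(N=0), the mechanism N <- 3·D + 1 is discarded; N is fixed at 0.
Since D is not a descendant of the intervened variable, it is unaffected.
D = 2 if K >= 6 else 3  [with K=-3]  = 3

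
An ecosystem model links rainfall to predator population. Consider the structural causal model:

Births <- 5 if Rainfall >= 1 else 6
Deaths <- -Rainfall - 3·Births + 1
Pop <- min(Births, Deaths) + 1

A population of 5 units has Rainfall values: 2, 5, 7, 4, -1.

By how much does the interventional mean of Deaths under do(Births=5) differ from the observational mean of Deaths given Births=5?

Under do(Births=5), Births's equation is replaced by Births=5 for every unit. Per-unit Deaths: -16, -19, -21, -18, -13. Mean = -17.4.
Conditioning on Births=5 selects the 4 unit(s) with Rainfall ∈ {2, 5, 7, 4}. Their Deaths values: -16, -19, -21, -18. Mean = -18.5.
Difference = -17.4 − (-18.5) = 1.1.

1.1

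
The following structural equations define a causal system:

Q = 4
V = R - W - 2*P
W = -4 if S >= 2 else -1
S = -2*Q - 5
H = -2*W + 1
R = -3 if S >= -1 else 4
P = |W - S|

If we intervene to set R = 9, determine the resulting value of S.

-13

Under do(R=9), the mechanism R = -3 if S >= -1 else 4 is discarded; R is fixed at 9.
No directed path runs from R to S, so S keeps its natural value.
S = -2*Q - 5  [with Q=4]  = -13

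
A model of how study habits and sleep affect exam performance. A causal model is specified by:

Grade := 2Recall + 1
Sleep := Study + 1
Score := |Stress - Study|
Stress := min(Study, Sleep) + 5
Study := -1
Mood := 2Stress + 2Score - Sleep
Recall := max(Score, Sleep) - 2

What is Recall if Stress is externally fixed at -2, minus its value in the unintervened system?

-4

The intervention breaks the incoming arrows to Stress: Stress := min(Study, Sleep) + 5 no longer applies, and Stress = -2.
Sleep = Study + 1  [with Study=-1]  = 0
Score = |Stress - Study|  [with Stress=-2, Study=-1]  = 1
Recall = max(Score, Sleep) - 2  [with Score=1, Sleep=0]  = -1
Without intervention: Sleep = Study + 1  [with Study=-1]  = 0; Stress = min(Study, Sleep) + 5  [with Study=-1, Sleep=0]  = 4; Score = |Stress - Study|  [with Stress=4, Study=-1]  = 5; Recall = max(Score, Sleep) - 2  [with Score=5, Sleep=0]  = 3.
Change = -1 − 3 = -4.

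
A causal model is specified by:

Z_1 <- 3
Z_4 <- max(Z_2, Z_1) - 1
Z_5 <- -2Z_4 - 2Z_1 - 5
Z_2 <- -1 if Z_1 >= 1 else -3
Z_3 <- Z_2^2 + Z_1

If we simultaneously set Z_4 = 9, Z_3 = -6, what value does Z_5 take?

The joint intervention fixes Z_4 = 9, Z_3 = -6, removing each variable's own equation.
Z_5 = -2Z_4 - 2Z_1 - 5  [with Z_4=9, Z_1=3]  = -29

-29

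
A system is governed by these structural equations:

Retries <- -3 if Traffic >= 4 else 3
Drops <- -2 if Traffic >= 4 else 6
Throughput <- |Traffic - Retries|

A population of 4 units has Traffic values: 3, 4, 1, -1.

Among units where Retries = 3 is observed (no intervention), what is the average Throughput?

2

E[Throughput|Retries=3] averages over only the 3 units with Retries=3 (Traffic = 3, 1, -1): Throughput = 0, 2, 4, mean 2.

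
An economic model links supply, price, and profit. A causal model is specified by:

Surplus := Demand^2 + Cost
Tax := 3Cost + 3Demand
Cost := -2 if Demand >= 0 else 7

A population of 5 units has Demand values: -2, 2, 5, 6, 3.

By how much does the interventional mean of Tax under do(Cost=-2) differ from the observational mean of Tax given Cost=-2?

The intervention sets Cost=-2 in all 5 units regardless of Demand. Recomputing Tax per unit gives -12, 0, 9, 12, 3; average 2.4.
E[Tax|Cost=-2] averages over only the 4 units with Cost=-2 (Demand = 2, 5, 6, 3): Tax = 0, 9, 12, 3, mean 6.
Difference = 2.4 − 6 = -3.6.

-3.6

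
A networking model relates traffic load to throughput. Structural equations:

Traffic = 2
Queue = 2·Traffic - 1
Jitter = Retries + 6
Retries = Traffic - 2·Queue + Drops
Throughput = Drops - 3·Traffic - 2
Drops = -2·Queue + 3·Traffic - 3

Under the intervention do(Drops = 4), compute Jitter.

6

do(Drops=4) replaces the equation Drops = -2·Queue + 3·Traffic - 3 with the constant Drops = 4.
Queue = 2·Traffic - 1  [with Traffic=2]  = 3
Retries = Traffic - 2·Queue + Drops  [with Traffic=2, Queue=3, Drops=4]  = 0
Jitter = Retries + 6  [with Retries=0]  = 6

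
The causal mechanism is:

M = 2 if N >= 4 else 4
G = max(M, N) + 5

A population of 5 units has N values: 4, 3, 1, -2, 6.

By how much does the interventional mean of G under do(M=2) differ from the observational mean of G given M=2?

-1.6

do(M=2) breaks M's dependence on N. With M=2 fixed, G across the units is 9, 8, 7, 7, 11, mean 8.4.
Conditioning on M=2 selects the 2 unit(s) with N ∈ {4, 6}. Their G values: 9, 11. Mean = 10.
Difference = 8.4 − 10 = -1.6.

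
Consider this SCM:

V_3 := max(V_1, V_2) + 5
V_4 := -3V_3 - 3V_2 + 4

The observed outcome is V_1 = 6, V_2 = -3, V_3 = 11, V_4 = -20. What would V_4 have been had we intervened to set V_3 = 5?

The intervention breaks the incoming arrows to V_3: V_3 := max(V_1, V_2) + 5 no longer applies, and V_3 = 5.
V_4 = -3V_3 - 3V_2 + 4  [with V_3=5, V_2=-3]  = -2

-2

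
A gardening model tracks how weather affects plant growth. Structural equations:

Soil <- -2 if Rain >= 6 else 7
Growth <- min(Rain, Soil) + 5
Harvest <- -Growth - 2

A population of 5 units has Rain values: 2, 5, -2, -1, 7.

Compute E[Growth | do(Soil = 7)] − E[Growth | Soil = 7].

The intervention sets Soil=7 in all 5 units regardless of Rain. Recomputing Growth per unit gives 7, 10, 3, 4, 12; average 7.2.
E[Growth|Soil=7] averages over only the 4 units with Soil=7 (Rain = 2, 5, -2, -1): Growth = 7, 10, 3, 4, mean 6.
Difference = 7.2 − 6 = 1.2.

1.2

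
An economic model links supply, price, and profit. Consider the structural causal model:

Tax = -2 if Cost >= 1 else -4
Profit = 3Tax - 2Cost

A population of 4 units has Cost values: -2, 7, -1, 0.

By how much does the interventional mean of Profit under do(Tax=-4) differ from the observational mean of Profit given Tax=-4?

The intervention sets Tax=-4 in all 4 units regardless of Cost. Recomputing Profit per unit gives -8, -26, -10, -12; average -14.
E[Profit|Tax=-4] averages over only the 3 units with Tax=-4 (Cost = -2, -1, 0): Profit = -8, -10, -12, mean -10.
Difference = -14 − (-10) = -4.

-4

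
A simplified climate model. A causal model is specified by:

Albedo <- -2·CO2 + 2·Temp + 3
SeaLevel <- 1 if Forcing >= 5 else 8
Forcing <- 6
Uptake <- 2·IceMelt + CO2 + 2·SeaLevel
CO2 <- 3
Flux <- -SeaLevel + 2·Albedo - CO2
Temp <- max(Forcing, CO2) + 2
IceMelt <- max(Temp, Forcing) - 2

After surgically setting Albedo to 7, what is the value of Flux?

Under do(Albedo=7), the mechanism Albedo <- -2·CO2 + 2·Temp + 3 is discarded; Albedo is fixed at 7.
SeaLevel = 1 if Forcing >= 5 else 8  [with Forcing=6]  = 1
Flux = -SeaLevel + 2·Albedo - CO2  [with SeaLevel=1, Albedo=7, CO2=3]  = 10

10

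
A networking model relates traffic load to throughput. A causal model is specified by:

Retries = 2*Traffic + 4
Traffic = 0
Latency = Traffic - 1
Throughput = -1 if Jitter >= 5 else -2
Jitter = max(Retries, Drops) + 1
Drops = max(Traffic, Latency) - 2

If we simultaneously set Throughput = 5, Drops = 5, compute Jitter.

6

Under do(Throughput = 5, Drops = 5), each intervened variable's structural equation is replaced by its fixed value.
Retries = 2*Traffic + 4  [with Traffic=0]  = 4
Jitter = max(Retries, Drops) + 1  [with Retries=4, Drops=5]  = 6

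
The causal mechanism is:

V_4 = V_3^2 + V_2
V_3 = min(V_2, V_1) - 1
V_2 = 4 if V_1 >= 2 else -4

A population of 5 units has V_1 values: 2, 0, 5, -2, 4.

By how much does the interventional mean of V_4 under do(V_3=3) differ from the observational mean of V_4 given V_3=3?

do(V_3=3) breaks V_3's dependence on V_1. With V_3=3 fixed, V_4 across the units is 13, 5, 13, 5, 13, mean 9.8.
E[V_4|V_3=3] averages over only the 2 units with V_3=3 (V_1 = 5, 4): V_4 = 13, 13, mean 13.
Difference = 9.8 − 13 = -3.2.

-3.2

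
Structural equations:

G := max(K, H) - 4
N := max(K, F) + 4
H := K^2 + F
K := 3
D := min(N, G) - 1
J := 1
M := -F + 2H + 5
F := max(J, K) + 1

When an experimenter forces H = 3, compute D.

do(H=3) replaces the equation H := K^2 + F with the constant H = 3.
F = max(J, K) + 1  [with J=1, K=3]  = 4
N = max(K, F) + 4  [with K=3, F=4]  = 8
G = max(K, H) - 4  [with K=3, H=3]  = -1
D = min(N, G) - 1  [with N=8, G=-1]  = -2

-2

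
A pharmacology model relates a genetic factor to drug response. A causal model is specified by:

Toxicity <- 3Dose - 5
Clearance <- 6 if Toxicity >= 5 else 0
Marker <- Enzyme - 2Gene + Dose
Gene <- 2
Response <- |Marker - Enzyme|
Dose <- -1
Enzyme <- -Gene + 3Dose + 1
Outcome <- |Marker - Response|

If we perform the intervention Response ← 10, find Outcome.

do(Response=10) replaces the equation Response <- |Marker - Enzyme| with the constant Response = 10.
Enzyme = -Gene + 3Dose + 1  [with Gene=2, Dose=-1]  = -4
Marker = Enzyme - 2Gene + Dose  [with Enzyme=-4, Gene=2, Dose=-1]  = -9
Outcome = |Marker - Response|  [with Marker=-9, Response=10]  = 19

19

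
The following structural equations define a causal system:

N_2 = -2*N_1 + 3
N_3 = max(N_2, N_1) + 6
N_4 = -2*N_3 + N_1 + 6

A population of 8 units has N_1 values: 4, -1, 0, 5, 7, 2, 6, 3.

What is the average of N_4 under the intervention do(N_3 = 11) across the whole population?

The intervention sets N_3=11 in all 8 units regardless of N_1. Recomputing N_4 per unit gives -12, -17, -16, -11, -9, -14, -10, -13; average -12.75.

-12.75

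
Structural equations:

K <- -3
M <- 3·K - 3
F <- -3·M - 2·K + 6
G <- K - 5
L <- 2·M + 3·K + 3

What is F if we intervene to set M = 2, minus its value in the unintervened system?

-42

The intervention breaks the incoming arrows to M: M <- 3·K - 3 no longer applies, and M = 2.
F = -3·M - 2·K + 6  [with M=2, K=-3]  = 6
Without intervention: M = 3·K - 3  [with K=-3]  = -12; F = -3·M - 2·K + 6  [with M=-12, K=-3]  = 48.
Change = 6 − 48 = -42.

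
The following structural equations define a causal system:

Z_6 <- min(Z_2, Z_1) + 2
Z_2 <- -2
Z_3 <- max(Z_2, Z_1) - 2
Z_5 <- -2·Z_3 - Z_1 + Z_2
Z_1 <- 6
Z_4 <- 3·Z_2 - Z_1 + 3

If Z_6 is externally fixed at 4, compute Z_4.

do(Z_6=4) replaces the equation Z_6 <- min(Z_2, Z_1) + 2 with the constant Z_6 = 4.
No directed path runs from Z_6 to Z_4, so Z_4 keeps its natural value.
Z_4 = 3·Z_2 - Z_1 + 3  [with Z_2=-2, Z_1=6]  = -9

-9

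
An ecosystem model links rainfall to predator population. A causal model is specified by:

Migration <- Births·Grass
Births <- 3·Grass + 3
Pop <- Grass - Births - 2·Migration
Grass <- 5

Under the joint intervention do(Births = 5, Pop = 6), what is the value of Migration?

25

The joint intervention fixes Births = 5, Pop = 6, removing each variable's own equation.
Migration = Births·Grass  [with Births=5, Grass=5]  = 25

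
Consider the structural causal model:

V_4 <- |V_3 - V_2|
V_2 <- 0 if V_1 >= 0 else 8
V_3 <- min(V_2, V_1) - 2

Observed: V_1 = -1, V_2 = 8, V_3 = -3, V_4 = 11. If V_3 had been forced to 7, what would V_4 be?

The intervention breaks the incoming arrows to V_3: V_3 <- min(V_2, V_1) - 2 no longer applies, and V_3 = 7.
V_2 = 0 if V_1 >= 0 else 8  [with V_1=-1]  = 8
V_4 = |V_3 - V_2|  [with V_3=7, V_2=8]  = 1

1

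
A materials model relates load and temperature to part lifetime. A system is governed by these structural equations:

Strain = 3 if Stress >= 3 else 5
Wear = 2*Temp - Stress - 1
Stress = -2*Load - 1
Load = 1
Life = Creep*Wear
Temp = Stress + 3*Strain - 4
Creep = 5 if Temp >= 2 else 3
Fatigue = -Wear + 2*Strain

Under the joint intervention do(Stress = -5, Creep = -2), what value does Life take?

-32

The joint intervention fixes Stress = -5, Creep = -2, removing each variable's own equation.
Strain = 3 if Stress >= 3 else 5  [with Stress=-5]  = 5
Temp = Stress + 3*Strain - 4  [with Stress=-5, Strain=5]  = 6
Wear = 2*Temp - Stress - 1  [with Temp=6, Stress=-5]  = 16
Life = Creep*Wear  [with Creep=-2, Wear=16]  = -32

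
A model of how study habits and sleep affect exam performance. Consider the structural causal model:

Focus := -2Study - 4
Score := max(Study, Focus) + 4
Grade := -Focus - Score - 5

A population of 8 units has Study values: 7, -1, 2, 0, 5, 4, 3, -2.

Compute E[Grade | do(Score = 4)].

-0.5

Every unit gets Score=4 under the intervention. Grade values become 9, -7, -1, -5, 5, 3, 1, -9; E[Grade|do(Score=4)] = -0.5.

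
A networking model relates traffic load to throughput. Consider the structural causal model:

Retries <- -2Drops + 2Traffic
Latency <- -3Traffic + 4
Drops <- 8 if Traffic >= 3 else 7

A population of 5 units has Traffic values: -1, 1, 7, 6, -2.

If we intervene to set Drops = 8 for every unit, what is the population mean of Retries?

-11.6

do(Drops=8) breaks Drops's dependence on Traffic. With Drops=8 fixed, Retries across the units is -18, -14, -2, -4, -20, mean -11.6.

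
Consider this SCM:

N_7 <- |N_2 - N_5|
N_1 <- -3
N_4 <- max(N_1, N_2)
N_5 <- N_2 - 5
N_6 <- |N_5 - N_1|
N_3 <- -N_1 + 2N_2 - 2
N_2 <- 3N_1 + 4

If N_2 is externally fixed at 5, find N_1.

-3

Under do(N_2=5), the mechanism N_2 <- 3N_1 + 4 is discarded; N_2 is fixed at 5.
N_1 is not downstream of the intervention, so its value is determined by the original equations.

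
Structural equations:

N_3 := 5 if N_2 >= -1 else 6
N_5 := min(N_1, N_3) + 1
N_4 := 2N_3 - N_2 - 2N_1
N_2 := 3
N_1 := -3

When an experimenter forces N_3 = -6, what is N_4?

-9

The intervention breaks the incoming arrows to N_3: N_3 := 5 if N_2 >= -1 else 6 no longer applies, and N_3 = -6.
N_4 = 2N_3 - N_2 - 2N_1  [with N_3=-6, N_2=3, N_1=-3]  = -9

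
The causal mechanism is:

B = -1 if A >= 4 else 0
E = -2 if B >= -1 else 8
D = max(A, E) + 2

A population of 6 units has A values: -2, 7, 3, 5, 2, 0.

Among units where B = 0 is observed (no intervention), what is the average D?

Observing B=0 restricts to units where B's equation naturally yields 0: A ∈ {-2, 3, 2, 0}. In that subpopulation D = 0, 5, 4, 2, mean 2.75.

2.75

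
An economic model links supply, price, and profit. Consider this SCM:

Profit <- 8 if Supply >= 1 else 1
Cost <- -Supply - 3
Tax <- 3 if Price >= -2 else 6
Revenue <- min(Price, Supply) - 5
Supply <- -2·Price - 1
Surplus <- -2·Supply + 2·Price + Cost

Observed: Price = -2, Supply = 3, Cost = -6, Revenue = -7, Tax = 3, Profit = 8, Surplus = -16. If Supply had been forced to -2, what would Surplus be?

-1

Under do(Supply=-2), the mechanism Supply <- -2·Price - 1 is discarded; Supply is fixed at -2.
Cost = -Supply - 3  [with Supply=-2]  = -1
Surplus = -2·Supply + 2·Price + Cost  [with Supply=-2, Price=-2, Cost=-1]  = -1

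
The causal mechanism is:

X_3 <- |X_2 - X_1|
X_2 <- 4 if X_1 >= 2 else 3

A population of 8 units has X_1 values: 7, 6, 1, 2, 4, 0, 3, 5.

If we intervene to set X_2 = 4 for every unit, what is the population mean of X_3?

2

Under do(X_2=4), X_2's equation is replaced by X_2=4 for every unit. Per-unit X_3: 3, 2, 3, 2, 0, 4, 1, 1. Mean = 2.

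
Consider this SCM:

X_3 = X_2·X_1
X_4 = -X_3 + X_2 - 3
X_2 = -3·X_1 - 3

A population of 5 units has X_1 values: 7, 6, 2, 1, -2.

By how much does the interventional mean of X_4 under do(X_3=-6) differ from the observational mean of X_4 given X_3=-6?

Every unit gets X_3=-6 under the intervention. X_4 values become -21, -18, -6, -3, 6; E[X_4|do(X_3=-6)] = -8.4.
E[X_4|X_3=-6] averages over only the 2 units with X_3=-6 (X_1 = 1, -2): X_4 = -3, 6, mean 1.5.
Difference = -8.4 − 1.5 = -9.9.

-9.9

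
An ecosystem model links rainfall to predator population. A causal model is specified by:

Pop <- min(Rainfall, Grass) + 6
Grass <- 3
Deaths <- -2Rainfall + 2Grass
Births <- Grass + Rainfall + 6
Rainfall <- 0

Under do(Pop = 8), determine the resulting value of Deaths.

The intervention breaks the incoming arrows to Pop: Pop <- min(Rainfall, Grass) + 6 no longer applies, and Pop = 8.
Since Deaths is not a descendant of the intervened variable, it is unaffected.
Deaths = -2Rainfall + 2Grass  [with Rainfall=0, Grass=3]  = 6

6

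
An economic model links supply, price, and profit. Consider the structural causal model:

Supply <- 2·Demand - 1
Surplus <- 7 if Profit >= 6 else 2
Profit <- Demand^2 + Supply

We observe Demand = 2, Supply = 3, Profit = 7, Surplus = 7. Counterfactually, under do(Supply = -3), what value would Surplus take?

Under do(Supply=-3), the mechanism Supply <- 2·Demand - 1 is discarded; Supply is fixed at -3.
Profit = Demand^2 + Supply  [with Demand=2, Supply=-3]  = 1
Surplus = 7 if Profit >= 6 else 2  [with Profit=1]  = 2

2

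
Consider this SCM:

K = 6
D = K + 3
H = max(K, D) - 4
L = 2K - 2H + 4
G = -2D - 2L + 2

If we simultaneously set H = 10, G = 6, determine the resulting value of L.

The joint intervention fixes H = 10, G = 6, removing each variable's own equation.
L = 2K - 2H + 4  [with K=6, H=10]  = -4

-4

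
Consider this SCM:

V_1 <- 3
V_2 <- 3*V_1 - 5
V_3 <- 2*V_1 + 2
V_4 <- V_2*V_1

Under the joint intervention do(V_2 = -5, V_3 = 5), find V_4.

Setting V_2 = -5, V_3 = 5 by intervention discards those variables' equations.
V_4 = V_2*V_1  [with V_2=-5, V_1=3]  = -15

-15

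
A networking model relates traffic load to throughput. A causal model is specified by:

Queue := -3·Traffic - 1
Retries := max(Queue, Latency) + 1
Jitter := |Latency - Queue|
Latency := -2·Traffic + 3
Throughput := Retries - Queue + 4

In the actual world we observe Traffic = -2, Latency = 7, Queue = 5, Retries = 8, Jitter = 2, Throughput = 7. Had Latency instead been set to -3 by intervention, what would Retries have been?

6

Under do(Latency=-3), the mechanism Latency := -2·Traffic + 3 is discarded; Latency is fixed at -3.
Queue = -3·Traffic - 1  [with Traffic=-2]  = 5
Retries = max(Queue, Latency) + 1  [with Queue=5, Latency=-3]  = 6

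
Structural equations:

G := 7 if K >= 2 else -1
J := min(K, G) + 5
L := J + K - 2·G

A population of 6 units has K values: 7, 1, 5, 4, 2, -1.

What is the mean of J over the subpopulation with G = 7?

E[J|G=7] averages over only the 4 units with G=7 (K = 7, 5, 4, 2): J = 12, 10, 9, 7, mean 9.5.

9.5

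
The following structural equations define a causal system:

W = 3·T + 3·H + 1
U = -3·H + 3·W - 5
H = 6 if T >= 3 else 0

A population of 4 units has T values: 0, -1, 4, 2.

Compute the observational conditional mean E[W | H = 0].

2

Conditioning on H=0 selects the 3 unit(s) with T ∈ {0, -1, 2}. Their W values: 1, -2, 7. Mean = 2.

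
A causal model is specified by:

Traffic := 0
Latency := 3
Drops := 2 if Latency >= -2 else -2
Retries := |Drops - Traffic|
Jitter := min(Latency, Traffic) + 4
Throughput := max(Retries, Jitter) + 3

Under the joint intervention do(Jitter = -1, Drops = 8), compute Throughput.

The joint intervention fixes Jitter = -1, Drops = 8, removing each variable's own equation.
Retries = |Drops - Traffic|  [with Drops=8, Traffic=0]  = 8
Throughput = max(Retries, Jitter) + 3  [with Retries=8, Jitter=-1]  = 11

11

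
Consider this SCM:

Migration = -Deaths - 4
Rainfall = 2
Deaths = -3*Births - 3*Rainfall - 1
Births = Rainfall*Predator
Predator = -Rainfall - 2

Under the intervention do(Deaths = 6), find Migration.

Intervening sets Deaths = 6 and removes its equation (Deaths = -3*Births - 3*Rainfall - 1).
Migration = -Deaths - 4  [with Deaths=6]  = -10

-10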